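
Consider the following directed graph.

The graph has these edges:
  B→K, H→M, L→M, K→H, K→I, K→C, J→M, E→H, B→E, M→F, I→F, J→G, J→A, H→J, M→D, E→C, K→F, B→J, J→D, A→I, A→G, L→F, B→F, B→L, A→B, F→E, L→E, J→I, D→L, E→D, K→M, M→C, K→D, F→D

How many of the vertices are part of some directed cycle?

A vertex is on a directed cycle iff it belongs to a strongly connected component of size ≥ 2 (or has a self-loop).
The vertices on cycles are {A, B, D, E, F, H, I, J, K, L, M} — 11 in total.

11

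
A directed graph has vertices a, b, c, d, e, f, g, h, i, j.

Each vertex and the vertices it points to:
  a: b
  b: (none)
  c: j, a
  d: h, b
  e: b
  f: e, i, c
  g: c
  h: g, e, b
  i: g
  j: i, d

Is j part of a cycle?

Yes

j is on a cycle iff j can reach itself via ≥1 edge.
j → i → g → c → j — yes.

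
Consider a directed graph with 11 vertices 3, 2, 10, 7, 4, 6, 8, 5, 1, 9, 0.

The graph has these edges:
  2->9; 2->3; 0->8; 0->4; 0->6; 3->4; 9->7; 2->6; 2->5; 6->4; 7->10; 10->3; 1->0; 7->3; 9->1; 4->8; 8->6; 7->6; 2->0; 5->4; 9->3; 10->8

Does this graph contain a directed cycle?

Yes

DFS with white/gray/black marking, starting from 0:
0 gray
  4 gray
    8 gray
      6 gray
        6→4: 4 is gray → back edge
Back edge found, so a cycle exists: 4 → 8 → 6 → 4.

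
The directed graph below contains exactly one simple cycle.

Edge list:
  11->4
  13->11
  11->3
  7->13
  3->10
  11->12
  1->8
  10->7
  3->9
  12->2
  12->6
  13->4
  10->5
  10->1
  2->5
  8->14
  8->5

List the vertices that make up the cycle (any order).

3, 7, 10, 11, 13

DFS with gray/black marking from 11:
11 gray
  4 gray
  4 black
  12 gray
    6 gray
    6 black
    2 gray
      5 gray
      5 black
    2 black
  12 black
  3 gray
    9 gray
    9 black
    10 gray
      1 gray
        8 gray
          14 gray
          14 black
          8→5: 5 black — skip
        8 black
      1 black
      10→5: 5 black — skip
      7 gray
        13 gray
          13→4: 4 black — skip
          13→11: 11 is gray → back edge
Back edge closes the cycle 11 → 3 → 10 → 7 → 13 → 11; its vertices are {3, 7, 10, 11, 13}.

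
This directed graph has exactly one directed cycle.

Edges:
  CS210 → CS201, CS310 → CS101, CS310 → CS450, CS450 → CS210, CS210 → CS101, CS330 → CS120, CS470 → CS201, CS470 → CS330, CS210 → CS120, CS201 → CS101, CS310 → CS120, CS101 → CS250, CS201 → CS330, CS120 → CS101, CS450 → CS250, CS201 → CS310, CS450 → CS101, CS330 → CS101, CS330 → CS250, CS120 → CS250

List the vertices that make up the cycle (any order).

CS201, CS210, CS310, CS450

DFS with gray/black marking from CS201:
CS201 gray
  CS101 gray
    CS250 gray
    CS250 black
  CS101 black
  CS330 gray
    CS330→CS101: CS101 black — skip
    CS120 gray
      CS120→CS101: CS101 black — skip
      CS120→CS250: CS250 black — skip
    CS120 black
    CS330→CS250: CS250 black — skip
  CS330 black
  CS310 gray
    CS310→CS120: CS120 black — skip
    CS450 gray
      CS210 gray
        CS210→CS201: CS201 is gray → back edge
Back edge closes the cycle CS201 → CS310 → CS450 → CS210 → CS201; its vertices are {CS201, CS210, CS310, CS450}.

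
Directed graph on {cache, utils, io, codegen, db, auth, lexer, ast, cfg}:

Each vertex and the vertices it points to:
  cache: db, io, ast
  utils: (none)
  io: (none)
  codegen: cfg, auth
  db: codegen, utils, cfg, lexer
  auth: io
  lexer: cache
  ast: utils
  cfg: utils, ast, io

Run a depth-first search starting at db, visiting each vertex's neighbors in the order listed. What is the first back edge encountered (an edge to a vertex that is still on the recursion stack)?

cache→db

DFS from db (visiting each vertex's neighbors in the order listed); mark gray on enter, black on exit:
db gray
  codegen gray
    cfg gray
      utils gray
      utils black
      ast gray
        ast→utils: utils black — skip
      ast black
      io gray
      io black
    cfg black
    auth gray
      auth→io: io black — skip
    auth black
  codegen black
  db→utils: utils black — skip
  db→cfg: cfg black — skip
  lexer gray
    cache gray
      cache→db: db is gray → back edge
First back edge: cache → db.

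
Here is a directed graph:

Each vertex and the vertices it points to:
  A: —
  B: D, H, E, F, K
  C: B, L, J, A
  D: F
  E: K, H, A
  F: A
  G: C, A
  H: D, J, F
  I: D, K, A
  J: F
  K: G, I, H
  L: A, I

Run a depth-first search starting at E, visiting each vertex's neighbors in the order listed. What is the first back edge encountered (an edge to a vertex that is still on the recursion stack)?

B->E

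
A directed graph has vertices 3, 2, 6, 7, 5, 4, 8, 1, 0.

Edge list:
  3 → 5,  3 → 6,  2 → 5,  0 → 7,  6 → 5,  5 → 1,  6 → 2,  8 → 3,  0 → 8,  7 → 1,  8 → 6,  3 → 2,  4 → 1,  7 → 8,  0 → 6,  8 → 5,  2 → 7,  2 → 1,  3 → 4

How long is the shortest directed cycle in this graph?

4

For each vertex v, BFS finds the shortest path from v back to v.
The shortest such closed walk is 8 → 6 → 2 → 7 → 8, length 4.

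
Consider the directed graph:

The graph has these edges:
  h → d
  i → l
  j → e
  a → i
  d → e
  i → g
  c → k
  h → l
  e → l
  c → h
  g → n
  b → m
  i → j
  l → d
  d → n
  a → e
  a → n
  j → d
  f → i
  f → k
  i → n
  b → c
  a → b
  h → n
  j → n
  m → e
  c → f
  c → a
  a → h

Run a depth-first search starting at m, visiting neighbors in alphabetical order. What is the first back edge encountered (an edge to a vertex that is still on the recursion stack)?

d→e

DFS from m (visiting neighbors in alphabetical order); mark gray on enter, black on exit:
m gray
  e gray
    l gray
      d gray
        d→e: e is gray → back edge
First back edge: d → e.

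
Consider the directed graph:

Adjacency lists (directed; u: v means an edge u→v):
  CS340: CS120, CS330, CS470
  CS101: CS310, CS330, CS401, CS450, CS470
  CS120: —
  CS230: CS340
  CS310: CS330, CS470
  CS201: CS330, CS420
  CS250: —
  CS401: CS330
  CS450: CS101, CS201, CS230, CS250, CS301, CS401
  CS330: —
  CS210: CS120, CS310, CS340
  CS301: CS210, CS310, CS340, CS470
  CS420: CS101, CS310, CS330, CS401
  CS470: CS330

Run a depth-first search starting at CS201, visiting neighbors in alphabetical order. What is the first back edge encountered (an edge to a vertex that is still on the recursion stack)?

CS450→CS101

DFS from CS201 (visiting neighbors in alphabetical order); mark gray on enter, black on exit:
CS201 gray
  CS330 gray
  CS330 black
  CS420 gray
    CS101 gray
      CS310 gray
        CS310→CS330: CS330 black — skip
        CS470 gray
          CS470→CS330: CS330 black — skip
        CS470 black
      CS310 black
      CS101→CS330: CS330 black — skip
      CS401 gray
        CS401→CS330: CS330 black — skip
      CS401 black
      CS450 gray
        CS450→CS101: CS101 is gray → back edge
First back edge: CS450 → CS101.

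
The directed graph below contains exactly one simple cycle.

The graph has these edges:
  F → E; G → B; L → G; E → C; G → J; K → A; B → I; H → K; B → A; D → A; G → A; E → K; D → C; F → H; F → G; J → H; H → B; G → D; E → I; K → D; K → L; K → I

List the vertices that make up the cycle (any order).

G, H, J, K, L

DFS with gray/black marking from G:
G gray
  J gray
    H gray
      K gray
        I gray
        I black
        L gray
          L→G: G is gray → back edge
Back edge closes the cycle G → J → H → K → L → G; its vertices are {G, H, J, K, L}.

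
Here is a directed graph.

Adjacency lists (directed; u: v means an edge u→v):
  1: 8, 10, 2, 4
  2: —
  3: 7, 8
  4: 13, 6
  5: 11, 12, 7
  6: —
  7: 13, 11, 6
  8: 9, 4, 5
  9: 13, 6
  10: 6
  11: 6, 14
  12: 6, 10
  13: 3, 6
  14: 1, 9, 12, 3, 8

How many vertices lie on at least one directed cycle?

A vertex is on a directed cycle iff it belongs to a strongly connected component of size ≥ 2 (or has a self-loop).
The vertices on cycles are {1, 3, 4, 5, 7, 8, 9, 11, 13, 14} — 10 in total.

10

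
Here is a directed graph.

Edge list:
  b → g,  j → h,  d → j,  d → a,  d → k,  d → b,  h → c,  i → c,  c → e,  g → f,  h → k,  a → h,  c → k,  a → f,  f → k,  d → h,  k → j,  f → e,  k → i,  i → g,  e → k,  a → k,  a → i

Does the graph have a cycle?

DFS with white/gray/black marking, starting from g:
g gray
  f gray
    e gray
      k gray
        j gray
          h gray
            c gray
              c→e: e is gray → back edge
Back edge found, so a cycle exists: e → k → j → h → c → e.

Yes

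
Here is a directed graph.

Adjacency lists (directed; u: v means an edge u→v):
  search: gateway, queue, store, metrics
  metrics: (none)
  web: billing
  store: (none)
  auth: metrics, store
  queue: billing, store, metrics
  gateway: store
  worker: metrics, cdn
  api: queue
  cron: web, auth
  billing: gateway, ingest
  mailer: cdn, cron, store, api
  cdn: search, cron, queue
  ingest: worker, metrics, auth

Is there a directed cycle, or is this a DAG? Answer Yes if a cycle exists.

Yes

DFS with white/gray/black marking, starting from web:
web gray
  billing gray
    gateway gray
      store gray
      store black
    gateway black
    ingest gray
      worker gray
        metrics gray
        metrics black
        cdn gray
          search gray
            search→gateway: gateway black — skip
            queue gray
              queue→billing: billing is gray → back edge
Back edge found, so a cycle exists: billing → ingest → worker → cdn → search → queue → billing.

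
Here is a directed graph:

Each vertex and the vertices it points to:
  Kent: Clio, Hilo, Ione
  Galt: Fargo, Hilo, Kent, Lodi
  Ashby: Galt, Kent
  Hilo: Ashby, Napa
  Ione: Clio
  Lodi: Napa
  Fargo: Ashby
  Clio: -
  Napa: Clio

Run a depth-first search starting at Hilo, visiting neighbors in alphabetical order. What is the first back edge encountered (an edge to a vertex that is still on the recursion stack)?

Fargo->Ashby

DFS from Hilo (visiting neighbors in alphabetical order); mark gray on enter, black on exit:
Hilo gray
  Ashby gray
    Galt gray
      Fargo gray
        Fargo→Ashby: Ashby is gray → back edge
First back edge: Fargo → Ashby.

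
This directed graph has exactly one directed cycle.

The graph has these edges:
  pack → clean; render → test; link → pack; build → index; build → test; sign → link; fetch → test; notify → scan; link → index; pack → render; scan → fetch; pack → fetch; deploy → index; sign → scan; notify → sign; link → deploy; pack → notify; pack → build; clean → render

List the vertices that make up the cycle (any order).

DFS with gray/black marking from pack:
pack gray
  fetch gray
    test gray
    test black
  fetch black
  notify gray
    scan gray
      scan→fetch: fetch black — skip
    scan black
    sign gray
      sign→scan: scan black — skip
      link gray
        index gray
        index black
        deploy gray
          deploy→index: index black — skip
        deploy black
        link→pack: pack is gray → back edge
Back edge closes the cycle pack → notify → sign → link → pack; its vertices are {link, pack, sign, notify}.

link, pack, sign, notify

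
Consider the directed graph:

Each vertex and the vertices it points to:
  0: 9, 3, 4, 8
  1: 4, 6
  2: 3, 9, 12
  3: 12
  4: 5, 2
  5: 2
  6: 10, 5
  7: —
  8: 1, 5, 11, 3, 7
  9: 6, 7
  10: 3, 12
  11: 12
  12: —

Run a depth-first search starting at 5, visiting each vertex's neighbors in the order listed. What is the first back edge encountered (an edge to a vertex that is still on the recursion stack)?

DFS from 5 (visiting each vertex's neighbors in the order listed); mark gray on enter, black on exit:
5 gray
  2 gray
    3 gray
      12 gray
      12 black
    3 black
    9 gray
      6 gray
        10 gray
          10→3: 3 black — skip
          10→12: 12 black — skip
        10 black
        6→5: 5 is gray → back edge
First back edge: 6 → 5.

6->5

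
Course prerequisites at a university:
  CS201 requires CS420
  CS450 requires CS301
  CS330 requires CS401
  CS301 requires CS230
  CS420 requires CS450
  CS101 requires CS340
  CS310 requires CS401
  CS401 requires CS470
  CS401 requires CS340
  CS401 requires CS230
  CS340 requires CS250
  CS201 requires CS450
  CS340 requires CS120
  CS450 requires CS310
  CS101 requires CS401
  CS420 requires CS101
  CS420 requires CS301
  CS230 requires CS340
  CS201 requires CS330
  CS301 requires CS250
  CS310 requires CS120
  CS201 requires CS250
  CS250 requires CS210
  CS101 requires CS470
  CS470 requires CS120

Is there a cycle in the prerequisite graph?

DFS with white/gray/black marking, starting from CS470:
CS470 gray
  CS120 gray
  CS120 black
CS470 black
CS310 gray
  CS401 gray
    CS401→CS470: CS470 black — skip
    CS230 gray
      CS340 gray
        CS250 gray
          CS210 gray
          CS210 black
        CS250 black
        CS340→CS120: CS120 black — skip
      CS340 black
    CS230 black
    CS401→CS340: CS340 black — skip
  CS401 black
  CS310→CS120: CS120 black — skip
CS310 black
CS101 gray
  CS101→CS401: CS401 black — skip
  CS101→CS470: CS470 black — skip
  CS101→CS340: CS340 black — skip
CS101 black
CS450 gray
  CS450→CS310: CS310 black — skip
  CS301 gray
    CS301→CS230: CS230 black — skip
    CS301→CS250: CS250 black — skip
  CS301 black
CS450 black
CS420 gray
  CS420→CS450: CS450 black — skip
  CS420→CS301: CS301 black — skip
  CS420→CS101: CS101 black — skip
CS420 black
CS330 gray
  CS330→CS401: CS401 black — skip
CS330 black
CS201 gray
  CS201→CS330: CS330 black — skip
  CS201→CS450: CS450 black — skip
  CS201→CS420: CS420 black — skip
  CS201→CS250: CS250 black — skip
CS201 black
Every edge goes to a white or black vertex — no back edge, so the graph is acyclic.

No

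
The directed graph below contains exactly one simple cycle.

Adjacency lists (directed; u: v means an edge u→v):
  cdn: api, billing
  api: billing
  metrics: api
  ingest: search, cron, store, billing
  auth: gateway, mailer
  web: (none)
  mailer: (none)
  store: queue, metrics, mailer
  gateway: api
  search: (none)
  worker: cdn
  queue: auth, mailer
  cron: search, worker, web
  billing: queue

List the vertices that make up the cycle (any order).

api, auth, queue, billing, gateway

DFS with gray/black marking from queue:
queue gray
  auth gray
    gateway gray
      api gray
        billing gray
          billing→queue: queue is gray → back edge
Back edge closes the cycle queue → auth → gateway → api → billing → queue; its vertices are {api, auth, queue, billing, gateway}.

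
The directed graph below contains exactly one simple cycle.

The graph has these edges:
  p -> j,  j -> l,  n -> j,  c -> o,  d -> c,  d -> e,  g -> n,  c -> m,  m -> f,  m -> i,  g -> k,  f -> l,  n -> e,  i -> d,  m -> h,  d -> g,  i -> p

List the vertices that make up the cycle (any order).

c, d, i, m

DFS with gray/black marking from m:
m gray
  h gray
  h black
  i gray
    p gray
      j gray
        l gray
        l black
      j black
    p black
    d gray
      c gray
        o gray
        o black
        c→m: m is gray → back edge
Back edge closes the cycle m → i → d → c → m; its vertices are {c, d, i, m}.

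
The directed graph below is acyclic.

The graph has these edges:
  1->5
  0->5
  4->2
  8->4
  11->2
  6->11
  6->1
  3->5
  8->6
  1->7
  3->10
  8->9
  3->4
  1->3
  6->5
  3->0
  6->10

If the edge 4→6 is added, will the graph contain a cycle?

Yes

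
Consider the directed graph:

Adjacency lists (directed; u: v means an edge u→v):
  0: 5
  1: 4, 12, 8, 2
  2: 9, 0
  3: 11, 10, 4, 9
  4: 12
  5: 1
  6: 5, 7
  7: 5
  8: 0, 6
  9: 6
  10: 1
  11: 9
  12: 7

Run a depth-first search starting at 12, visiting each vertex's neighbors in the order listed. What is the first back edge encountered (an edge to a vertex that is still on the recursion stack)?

DFS from 12 (visiting each vertex's neighbors in the order listed); mark gray on enter, black on exit:
12 gray
  7 gray
    5 gray
      1 gray
        4 gray
          4→12: 12 is gray → back edge
First back edge: 4 → 12.

4->12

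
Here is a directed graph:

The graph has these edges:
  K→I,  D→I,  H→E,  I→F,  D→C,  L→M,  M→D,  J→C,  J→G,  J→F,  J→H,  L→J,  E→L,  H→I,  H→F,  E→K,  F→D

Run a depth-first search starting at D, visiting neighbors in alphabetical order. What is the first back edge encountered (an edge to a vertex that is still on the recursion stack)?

DFS from D (visiting neighbors in alphabetical order); mark gray on enter, black on exit:
D gray
  C gray
  C black
  I gray
    F gray
      F→D: D is gray → back edge
First back edge: F → D.

F->D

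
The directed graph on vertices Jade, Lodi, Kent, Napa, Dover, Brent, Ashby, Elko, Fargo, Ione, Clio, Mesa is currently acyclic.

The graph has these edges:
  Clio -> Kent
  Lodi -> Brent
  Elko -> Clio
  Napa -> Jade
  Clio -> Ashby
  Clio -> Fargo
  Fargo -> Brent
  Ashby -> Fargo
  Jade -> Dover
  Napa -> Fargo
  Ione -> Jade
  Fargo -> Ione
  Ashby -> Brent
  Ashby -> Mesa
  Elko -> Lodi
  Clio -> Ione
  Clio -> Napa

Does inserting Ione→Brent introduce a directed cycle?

No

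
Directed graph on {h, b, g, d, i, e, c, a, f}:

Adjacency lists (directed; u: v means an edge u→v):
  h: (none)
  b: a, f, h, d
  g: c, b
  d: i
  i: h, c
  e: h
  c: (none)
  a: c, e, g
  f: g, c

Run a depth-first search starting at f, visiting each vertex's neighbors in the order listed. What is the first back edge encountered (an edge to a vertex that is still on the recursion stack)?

DFS from f (visiting each vertex's neighbors in the order listed); mark gray on enter, black on exit:
f gray
  g gray
    c gray
    c black
    b gray
      a gray
        a→c: c black — skip
        e gray
          h gray
          h black
        e black
        a→g: g is gray → back edge
First back edge: a → g.

a→g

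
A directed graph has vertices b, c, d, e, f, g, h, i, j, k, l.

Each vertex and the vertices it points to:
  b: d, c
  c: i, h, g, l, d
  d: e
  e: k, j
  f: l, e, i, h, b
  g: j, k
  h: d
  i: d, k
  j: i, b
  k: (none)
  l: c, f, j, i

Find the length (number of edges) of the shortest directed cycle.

2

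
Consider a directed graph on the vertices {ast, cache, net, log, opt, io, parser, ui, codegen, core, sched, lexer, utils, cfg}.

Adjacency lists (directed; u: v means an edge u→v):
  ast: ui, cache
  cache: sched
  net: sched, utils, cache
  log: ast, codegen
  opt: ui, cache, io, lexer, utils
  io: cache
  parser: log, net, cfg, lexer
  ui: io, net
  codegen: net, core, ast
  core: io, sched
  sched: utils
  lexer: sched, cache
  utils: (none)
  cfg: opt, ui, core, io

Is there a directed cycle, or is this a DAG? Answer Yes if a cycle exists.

DFS with white/gray/black marking, starting from cache:
cache gray
  sched gray
    utils gray
    utils black
  sched black
cache black
ast gray
  ui gray
    io gray
      io→cache: cache black — skip
    io black
    net gray
      net→sched: sched black — skip
      net→utils: utils black — skip
      net→cache: cache black — skip
    net black
  ui black
  ast→cache: cache black — skip
ast black
log gray
  log→ast: ast black — skip
  codegen gray
    codegen→net: net black — skip
    core gray
      core→io: io black — skip
      core→sched: sched black — skip
    core black
    codegen→ast: ast black — skip
  codegen black
log black
opt gray
  opt→ui: ui black — skip
  opt→cache: cache black — skip
  opt→io: io black — skip
  lexer gray
    lexer→sched: sched black — skip
    lexer→cache: cache black — skip
  lexer black
  opt→utils: utils black — skip
opt black
parser gray
  parser→log: log black — skip
  parser→net: net black — skip
  cfg gray
    cfg→opt: opt black — skip
    cfg→ui: ui black — skip
    cfg→core: core black — skip
    cfg→io: io black — skip
  cfg black
  parser→lexer: lexer black — skip
parser black
Every edge goes to a white or black vertex — no back edge, so the graph is acyclic.

No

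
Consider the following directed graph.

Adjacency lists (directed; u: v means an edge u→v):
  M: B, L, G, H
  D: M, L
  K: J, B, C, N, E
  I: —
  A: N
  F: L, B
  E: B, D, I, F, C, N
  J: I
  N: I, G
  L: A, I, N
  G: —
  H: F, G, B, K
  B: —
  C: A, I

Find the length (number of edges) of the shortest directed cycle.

For each vertex v, BFS finds the shortest path from v back to v.
The shortest such closed walk is H → K → E → D → M → H, length 5.

5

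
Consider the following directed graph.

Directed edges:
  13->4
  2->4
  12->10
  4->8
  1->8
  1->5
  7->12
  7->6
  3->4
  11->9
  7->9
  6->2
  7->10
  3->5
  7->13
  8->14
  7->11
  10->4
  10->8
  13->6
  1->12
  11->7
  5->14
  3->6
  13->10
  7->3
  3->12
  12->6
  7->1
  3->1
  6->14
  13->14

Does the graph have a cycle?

DFS with white/gray/black marking, starting from 10:
10 gray
  8 gray
    14 gray
    14 black
  8 black
  4 gray
    4→8: 8 black — skip
  4 black
10 black
5 gray
  5→14: 14 black — skip
5 black
12 gray
  6 gray
    2 gray
      2→4: 4 black — skip
    2 black
    6→14: 14 black — skip
  6 black
  12→10: 10 black — skip
12 black
13 gray
  13→14: 14 black — skip
  13→10: 10 black — skip
  13→4: 4 black — skip
  13→6: 6 black — skip
13 black
1 gray
  1→5: 5 black — skip
  1→12: 12 black — skip
  1→8: 8 black — skip
1 black
3 gray
  3→1: 1 black — skip
  3→6: 6 black — skip
  3→4: 4 black — skip
  3→5: 5 black — skip
  3→12: 12 black — skip
3 black
9 gray
9 black
11 gray
  11→9: 9 black — skip
  7 gray
    7→1: 1 black — skip
    7→12: 12 black — skip
    7→3: 3 black — skip
    7→10: 10 black — skip
    7→6: 6 black — skip
    7→13: 13 black — skip
    7→11: 11 is gray → back edge
Back edge found, so a cycle exists: 11 → 7 → 11.

Yes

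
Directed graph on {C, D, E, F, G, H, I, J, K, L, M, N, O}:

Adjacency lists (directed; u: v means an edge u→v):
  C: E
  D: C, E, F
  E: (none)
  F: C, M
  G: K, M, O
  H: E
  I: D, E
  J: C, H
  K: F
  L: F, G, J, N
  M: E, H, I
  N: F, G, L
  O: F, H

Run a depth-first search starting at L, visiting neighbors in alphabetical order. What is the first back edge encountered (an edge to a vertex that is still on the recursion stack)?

D->F

DFS from L (visiting neighbors in alphabetical order); mark gray on enter, black on exit:
L gray
  F gray
    C gray
      E gray
      E black
    C black
    M gray
      M→E: E black — skip
      H gray
        H→E: E black — skip
      H black
      I gray
        D gray
          D→C: C black — skip
          D→E: E black — skip
          D→F: F is gray → back edge
First back edge: D → F.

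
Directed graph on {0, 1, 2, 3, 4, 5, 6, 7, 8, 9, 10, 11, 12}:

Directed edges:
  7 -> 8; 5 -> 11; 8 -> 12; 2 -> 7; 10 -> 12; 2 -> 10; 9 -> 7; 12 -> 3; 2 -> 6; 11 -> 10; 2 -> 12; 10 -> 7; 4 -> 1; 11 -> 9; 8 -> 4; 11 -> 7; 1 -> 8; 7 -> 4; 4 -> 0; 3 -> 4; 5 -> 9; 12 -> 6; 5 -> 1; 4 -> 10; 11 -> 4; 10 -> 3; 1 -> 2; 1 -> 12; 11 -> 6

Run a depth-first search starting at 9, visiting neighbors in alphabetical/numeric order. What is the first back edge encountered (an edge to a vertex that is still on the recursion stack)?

DFS from 9 (visiting neighbors in alphabetical/numeric order); mark gray on enter, black on exit:
9 gray
  7 gray
    4 gray
      0 gray
      0 black
      1 gray
        2 gray
          6 gray
          6 black
          2→7: 7 is gray → back edge
First back edge: 2 → 7.

2->7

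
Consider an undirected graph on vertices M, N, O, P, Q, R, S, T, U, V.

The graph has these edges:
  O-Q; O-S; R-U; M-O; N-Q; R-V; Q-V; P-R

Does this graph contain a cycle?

No

DFS, tracking each vertex's parent; an edge to a visited non-parent vertex closes a cycle.
Start from O:
visit O (parent –)
  visit S (parent O)
    S–O: parent, skip
  visit Q (parent O)
    visit V (parent Q)
      visit R (parent V)
        visit U (parent R)
          U–R: parent, skip
        R–V: parent, skip
        visit P (parent R)
          P–R: parent, skip
      V–Q: parent, skip
    Q–O: parent, skip
    visit N (parent Q)
      N–Q: parent, skip
  visit M (parent O)
    M–O: parent, skip
visit T (parent –)
No non-parent visited neighbor found — the graph is a forest.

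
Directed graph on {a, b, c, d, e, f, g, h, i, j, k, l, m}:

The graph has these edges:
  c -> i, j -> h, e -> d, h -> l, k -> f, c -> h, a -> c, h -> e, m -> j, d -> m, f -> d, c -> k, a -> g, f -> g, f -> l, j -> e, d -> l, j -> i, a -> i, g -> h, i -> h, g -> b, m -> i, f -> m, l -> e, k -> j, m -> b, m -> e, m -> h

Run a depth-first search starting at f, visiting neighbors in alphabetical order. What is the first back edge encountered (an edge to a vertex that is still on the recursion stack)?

DFS from f (visiting neighbors in alphabetical order); mark gray on enter, black on exit:
f gray
  d gray
    l gray
      e gray
        e→d: d is gray → back edge
First back edge: e → d.

e->d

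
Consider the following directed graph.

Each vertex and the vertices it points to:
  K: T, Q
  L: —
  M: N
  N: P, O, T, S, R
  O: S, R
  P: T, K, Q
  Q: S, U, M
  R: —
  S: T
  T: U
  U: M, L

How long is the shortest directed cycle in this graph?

4

For each vertex v, BFS finds the shortest path from v back to v.
The shortest such closed walk is U → M → N → T → U, length 4.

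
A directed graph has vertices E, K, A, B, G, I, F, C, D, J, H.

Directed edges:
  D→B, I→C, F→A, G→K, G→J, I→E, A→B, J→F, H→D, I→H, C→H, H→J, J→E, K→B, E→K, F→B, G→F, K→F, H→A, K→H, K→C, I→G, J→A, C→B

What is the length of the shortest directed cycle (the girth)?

4

For each vertex v, BFS finds the shortest path from v back to v.
The shortest such closed walk is E → K → H → J → E, length 4.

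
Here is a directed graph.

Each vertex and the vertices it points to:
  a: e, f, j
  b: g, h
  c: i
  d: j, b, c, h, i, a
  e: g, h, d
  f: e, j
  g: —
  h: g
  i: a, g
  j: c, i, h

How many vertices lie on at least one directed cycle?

A vertex is on a directed cycle iff it belongs to a strongly connected component of size ≥ 2 (or has a self-loop).
The vertices on cycles are {a, c, d, e, f, i, j} — 7 in total.

7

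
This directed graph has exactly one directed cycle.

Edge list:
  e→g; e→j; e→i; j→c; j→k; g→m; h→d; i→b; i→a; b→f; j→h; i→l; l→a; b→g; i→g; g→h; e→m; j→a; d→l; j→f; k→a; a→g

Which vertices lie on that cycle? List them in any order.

DFS with gray/black marking from g:
g gray
  m gray
  m black
  h gray
    d gray
      l gray
        a gray
          a→g: g is gray → back edge
Back edge closes the cycle g → h → d → l → a → g; its vertices are {a, d, g, h, l}.

a, d, g, h, l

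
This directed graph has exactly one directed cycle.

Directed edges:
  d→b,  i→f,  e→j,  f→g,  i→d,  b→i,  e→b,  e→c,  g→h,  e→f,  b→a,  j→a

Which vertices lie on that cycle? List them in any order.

DFS with gray/black marking from b:
b gray
  a gray
  a black
  i gray
    f gray
      g gray
        h gray
        h black
      g black
    f black
    d gray
      d→b: b is gray → back edge
Back edge closes the cycle b → i → d → b; its vertices are {b, d, i}.

b, d, i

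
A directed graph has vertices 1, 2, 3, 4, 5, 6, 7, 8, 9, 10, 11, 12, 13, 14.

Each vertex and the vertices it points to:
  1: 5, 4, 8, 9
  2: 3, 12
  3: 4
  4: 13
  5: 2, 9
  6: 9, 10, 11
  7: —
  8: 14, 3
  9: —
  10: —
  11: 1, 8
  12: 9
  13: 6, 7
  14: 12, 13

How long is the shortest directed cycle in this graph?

For each vertex v, BFS finds the shortest path from v back to v.
The shortest such closed walk is 13 → 6 → 11 → 8 → 14 → 13, length 5.

5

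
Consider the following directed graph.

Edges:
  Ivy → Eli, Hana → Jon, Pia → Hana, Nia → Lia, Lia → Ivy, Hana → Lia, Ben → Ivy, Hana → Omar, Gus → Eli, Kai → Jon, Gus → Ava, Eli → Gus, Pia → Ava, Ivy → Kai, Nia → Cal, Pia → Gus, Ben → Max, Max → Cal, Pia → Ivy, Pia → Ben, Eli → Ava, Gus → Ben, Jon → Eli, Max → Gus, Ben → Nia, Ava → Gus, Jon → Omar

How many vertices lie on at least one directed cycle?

10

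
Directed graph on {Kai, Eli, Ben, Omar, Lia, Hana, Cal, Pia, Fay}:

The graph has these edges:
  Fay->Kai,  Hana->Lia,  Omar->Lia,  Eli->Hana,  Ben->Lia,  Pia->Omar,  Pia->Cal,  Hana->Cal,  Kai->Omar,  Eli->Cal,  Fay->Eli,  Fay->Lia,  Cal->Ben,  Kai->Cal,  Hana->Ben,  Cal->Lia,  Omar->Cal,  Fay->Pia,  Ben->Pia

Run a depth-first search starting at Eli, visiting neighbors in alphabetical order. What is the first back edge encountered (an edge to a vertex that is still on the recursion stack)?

Pia->Cal

DFS from Eli (visiting neighbors in alphabetical order); mark gray on enter, black on exit:
Eli gray
  Cal gray
    Ben gray
      Lia gray
      Lia black
      Pia gray
        Pia→Cal: Cal is gray → back edge
First back edge: Pia → Cal.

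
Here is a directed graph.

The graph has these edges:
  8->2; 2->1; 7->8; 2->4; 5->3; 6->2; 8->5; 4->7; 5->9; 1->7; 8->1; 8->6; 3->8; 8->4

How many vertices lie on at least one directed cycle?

A vertex is on a directed cycle iff it belongs to a strongly connected component of size ≥ 2 (or has a self-loop).
The vertices on cycles are {1, 2, 3, 4, 5, 6, 7, 8} — 8 in total.

8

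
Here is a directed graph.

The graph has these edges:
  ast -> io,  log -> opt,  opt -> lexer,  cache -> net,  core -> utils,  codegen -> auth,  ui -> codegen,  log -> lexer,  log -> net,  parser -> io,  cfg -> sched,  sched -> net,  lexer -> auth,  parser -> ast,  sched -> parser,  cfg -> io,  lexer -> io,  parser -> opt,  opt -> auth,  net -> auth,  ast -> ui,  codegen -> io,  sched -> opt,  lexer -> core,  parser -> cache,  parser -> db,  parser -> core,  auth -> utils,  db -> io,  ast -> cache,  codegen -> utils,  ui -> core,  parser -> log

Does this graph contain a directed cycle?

DFS with white/gray/black marking, starting from ast:
ast gray
  io gray
  io black
  ui gray
    codegen gray
      utils gray
      utils black
      auth gray
        auth→utils: utils black — skip
      auth black
      codegen→io: io black — skip
    codegen black
    core gray
      core→utils: utils black — skip
    core black
  ui black
  cache gray
    net gray
      net→auth: auth black — skip
    net black
  cache black
ast black
parser gray
  db gray
    db→io: io black — skip
  db black
  parser→cache: cache black — skip
  parser→ast: ast black — skip
  log gray
    opt gray
      lexer gray
        lexer→io: io black — skip
        lexer→core: core black — skip
        lexer→auth: auth black — skip
      lexer black
      opt→auth: auth black — skip
    opt black
    log→lexer: lexer black — skip
    log→net: net black — skip
  log black
  parser→core: core black — skip
  parser→opt: opt black — skip
  parser→io: io black — skip
parser black
cfg gray
  sched gray
    sched→parser: parser black — skip
    sched→net: net black — skip
    sched→opt: opt black — skip
  sched black
  cfg→io: io black — skip
cfg black
Every edge goes to a white or black vertex — no back edge, so the graph is acyclic.

No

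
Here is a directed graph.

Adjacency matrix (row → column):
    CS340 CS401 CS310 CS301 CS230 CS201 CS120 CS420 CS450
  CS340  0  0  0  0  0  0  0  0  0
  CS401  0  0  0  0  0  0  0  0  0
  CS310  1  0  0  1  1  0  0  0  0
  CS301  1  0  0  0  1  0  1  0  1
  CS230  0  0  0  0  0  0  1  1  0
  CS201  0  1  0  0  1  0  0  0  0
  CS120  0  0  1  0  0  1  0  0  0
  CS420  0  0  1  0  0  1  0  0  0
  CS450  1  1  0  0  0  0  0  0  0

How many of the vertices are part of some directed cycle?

A vertex is on a directed cycle iff it belongs to a strongly connected component of size ≥ 2 (or has a self-loop).
The vertices on cycles are {CS120, CS201, CS230, CS301, CS310, CS420} — 6 in total.

6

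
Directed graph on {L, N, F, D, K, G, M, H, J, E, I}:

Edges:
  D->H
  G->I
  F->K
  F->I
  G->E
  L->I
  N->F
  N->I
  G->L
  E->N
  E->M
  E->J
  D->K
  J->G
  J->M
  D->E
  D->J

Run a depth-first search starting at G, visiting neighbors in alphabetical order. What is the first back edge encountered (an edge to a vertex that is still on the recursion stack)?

J->G

DFS from G (visiting neighbors in alphabetical order); mark gray on enter, black on exit:
G gray
  E gray
    J gray
      J→G: G is gray → back edge
First back edge: J → G.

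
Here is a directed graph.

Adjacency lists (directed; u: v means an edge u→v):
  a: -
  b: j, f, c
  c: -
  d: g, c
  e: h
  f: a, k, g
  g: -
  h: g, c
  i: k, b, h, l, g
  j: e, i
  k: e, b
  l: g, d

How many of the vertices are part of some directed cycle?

A vertex is on a directed cycle iff it belongs to a strongly connected component of size ≥ 2 (or has a self-loop).
The vertices on cycles are {b, f, i, j, k} — 5 in total.

5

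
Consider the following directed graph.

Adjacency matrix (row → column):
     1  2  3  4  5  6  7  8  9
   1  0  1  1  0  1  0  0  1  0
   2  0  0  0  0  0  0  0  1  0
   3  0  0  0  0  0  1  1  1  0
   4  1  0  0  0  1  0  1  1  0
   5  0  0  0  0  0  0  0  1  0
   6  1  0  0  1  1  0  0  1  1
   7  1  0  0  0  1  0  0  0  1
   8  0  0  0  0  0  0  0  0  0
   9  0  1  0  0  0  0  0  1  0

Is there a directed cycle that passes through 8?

No

8 lies on a cycle iff there is a path from 8 back to itself.
Exploring from 8, it never reaches itself; equivalently, its strongly connected component is a singleton.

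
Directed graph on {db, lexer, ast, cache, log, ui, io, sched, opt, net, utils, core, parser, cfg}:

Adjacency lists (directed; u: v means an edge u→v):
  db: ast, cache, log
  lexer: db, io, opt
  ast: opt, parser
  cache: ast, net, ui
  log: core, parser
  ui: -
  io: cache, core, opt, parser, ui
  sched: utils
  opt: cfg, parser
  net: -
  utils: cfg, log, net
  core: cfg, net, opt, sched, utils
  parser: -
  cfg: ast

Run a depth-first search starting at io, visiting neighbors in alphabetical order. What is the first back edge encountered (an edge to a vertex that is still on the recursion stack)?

cfg→ast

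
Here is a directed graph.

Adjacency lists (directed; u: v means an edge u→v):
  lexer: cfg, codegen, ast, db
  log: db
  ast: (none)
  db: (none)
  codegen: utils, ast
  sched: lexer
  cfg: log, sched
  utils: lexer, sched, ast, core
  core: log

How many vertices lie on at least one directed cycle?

A vertex is on a directed cycle iff it belongs to a strongly connected component of size ≥ 2 (or has a self-loop).
The vertices on cycles are {cfg, lexer, sched, utils, codegen} — 5 in total.

5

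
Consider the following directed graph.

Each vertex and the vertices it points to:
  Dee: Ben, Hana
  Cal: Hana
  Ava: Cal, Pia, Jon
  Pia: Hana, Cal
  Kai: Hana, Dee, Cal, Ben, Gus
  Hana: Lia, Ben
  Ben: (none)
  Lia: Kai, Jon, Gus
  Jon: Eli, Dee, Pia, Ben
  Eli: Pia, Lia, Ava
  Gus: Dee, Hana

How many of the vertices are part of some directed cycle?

10

A vertex is on a directed cycle iff it belongs to a strongly connected component of size ≥ 2 (or has a self-loop).
The vertices on cycles are {Ava, Cal, Dee, Eli, Gus, Jon, Kai, Lia, Pia, Hana} — 10 in total.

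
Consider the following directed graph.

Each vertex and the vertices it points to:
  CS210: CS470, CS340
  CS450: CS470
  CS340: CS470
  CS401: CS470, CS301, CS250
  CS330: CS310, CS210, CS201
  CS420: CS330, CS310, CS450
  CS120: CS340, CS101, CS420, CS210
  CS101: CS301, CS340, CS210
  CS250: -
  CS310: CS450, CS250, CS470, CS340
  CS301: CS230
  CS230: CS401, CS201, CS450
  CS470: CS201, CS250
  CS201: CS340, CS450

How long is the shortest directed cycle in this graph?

For each vertex v, BFS finds the shortest path from v back to v.
The shortest such closed walk is CS301 → CS230 → CS401 → CS301, length 3.

3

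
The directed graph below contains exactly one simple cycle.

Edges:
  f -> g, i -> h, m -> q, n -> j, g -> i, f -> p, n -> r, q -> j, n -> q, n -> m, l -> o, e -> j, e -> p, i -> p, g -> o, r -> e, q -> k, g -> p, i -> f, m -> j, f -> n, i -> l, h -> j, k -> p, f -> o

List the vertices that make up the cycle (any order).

f, g, i

DFS with gray/black marking from f:
f gray
  o gray
  o black
  p gray
  p black
  n gray
    q gray
      k gray
        k→p: p black — skip
      k black
      j gray
      j black
    q black
    r gray
      e gray
        e→j: j black — skip
        e→p: p black — skip
      e black
    r black
    m gray
      m→q: q black — skip
      m→j: j black — skip
    m black
    n→j: j black — skip
  n black
  g gray
    g→o: o black — skip
    i gray
      i→f: f is gray → back edge
Back edge closes the cycle f → g → i → f; its vertices are {f, g, i}.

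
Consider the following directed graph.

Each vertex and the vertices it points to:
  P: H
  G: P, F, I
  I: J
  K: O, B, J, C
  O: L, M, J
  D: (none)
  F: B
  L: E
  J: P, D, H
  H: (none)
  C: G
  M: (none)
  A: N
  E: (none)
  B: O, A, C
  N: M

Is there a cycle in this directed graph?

Yes

DFS with white/gray/black marking, starting from A:
A gray
  N gray
    M gray
    M black
  N black
A black
P gray
  H gray
  H black
P black
G gray
  G→P: P black — skip
  F gray
    B gray
      O gray
        L gray
          E gray
          E black
        L black
        O→M: M black — skip
        J gray
          J→P: P black — skip
          D gray
          D black
          J→H: H black — skip
        J black
      O black
      B→A: A black — skip
      C gray
        C→G: G is gray → back edge
Back edge found, so a cycle exists: G → F → B → C → G.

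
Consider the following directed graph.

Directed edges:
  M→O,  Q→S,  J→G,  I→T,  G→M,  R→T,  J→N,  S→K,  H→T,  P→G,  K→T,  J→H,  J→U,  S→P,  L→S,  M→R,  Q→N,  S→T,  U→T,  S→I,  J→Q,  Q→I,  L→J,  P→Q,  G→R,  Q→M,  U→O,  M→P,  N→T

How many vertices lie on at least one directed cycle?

A vertex is on a directed cycle iff it belongs to a strongly connected component of size ≥ 2 (or has a self-loop).
The vertices on cycles are {G, M, P, Q, S} — 5 in total.

5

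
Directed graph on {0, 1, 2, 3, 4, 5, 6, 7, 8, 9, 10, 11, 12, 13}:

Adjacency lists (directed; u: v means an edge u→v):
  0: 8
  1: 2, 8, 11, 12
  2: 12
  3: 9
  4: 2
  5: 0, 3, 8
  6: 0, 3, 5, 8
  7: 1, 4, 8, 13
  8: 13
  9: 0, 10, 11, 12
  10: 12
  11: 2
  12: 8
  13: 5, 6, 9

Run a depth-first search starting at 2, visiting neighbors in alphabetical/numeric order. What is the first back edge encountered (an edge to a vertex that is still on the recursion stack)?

0→8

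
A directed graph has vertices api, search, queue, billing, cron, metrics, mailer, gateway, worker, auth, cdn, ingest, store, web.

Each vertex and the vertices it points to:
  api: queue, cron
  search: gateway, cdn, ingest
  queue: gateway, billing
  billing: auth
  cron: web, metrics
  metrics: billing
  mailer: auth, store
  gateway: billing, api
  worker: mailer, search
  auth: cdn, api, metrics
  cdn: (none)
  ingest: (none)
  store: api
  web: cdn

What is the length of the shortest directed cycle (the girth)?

For each vertex v, BFS finds the shortest path from v back to v.
The shortest such closed walk is gateway → api → queue → gateway, length 3.

3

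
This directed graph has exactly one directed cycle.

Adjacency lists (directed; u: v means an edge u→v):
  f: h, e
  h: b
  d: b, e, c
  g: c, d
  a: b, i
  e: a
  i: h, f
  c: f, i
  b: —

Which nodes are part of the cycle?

DFS with gray/black marking from e:
e gray
  a gray
    b gray
    b black
    i gray
      h gray
        h→b: b black — skip
      h black
      f gray
        f→h: h black — skip
        f→e: e is gray → back edge
Back edge closes the cycle e → a → i → f → e; its vertices are {a, e, f, i}.

a, e, f, i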